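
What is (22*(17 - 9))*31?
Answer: 5456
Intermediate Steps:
(22*(17 - 9))*31 = (22*8)*31 = 176*31 = 5456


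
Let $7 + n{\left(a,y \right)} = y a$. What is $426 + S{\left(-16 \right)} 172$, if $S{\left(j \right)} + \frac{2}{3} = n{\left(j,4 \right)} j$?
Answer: $\frac{587110}{3} \approx 1.957 \cdot 10^{5}$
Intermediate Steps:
$n{\left(a,y \right)} = -7 + a y$ ($n{\left(a,y \right)} = -7 + y a = -7 + a y$)
$S{\left(j \right)} = - \frac{2}{3} + j \left(-7 + 4 j\right)$ ($S{\left(j \right)} = - \frac{2}{3} + \left(-7 + j 4\right) j = - \frac{2}{3} + \left(-7 + 4 j\right) j = - \frac{2}{3} + j \left(-7 + 4 j\right)$)
$426 + S{\left(-16 \right)} 172 = 426 + \left(- \frac{2}{3} - 16 \left(-7 + 4 \left(-16\right)\right)\right) 172 = 426 + \left(- \frac{2}{3} - 16 \left(-7 - 64\right)\right) 172 = 426 + \left(- \frac{2}{3} - -1136\right) 172 = 426 + \left(- \frac{2}{3} + 1136\right) 172 = 426 + \frac{3406}{3} \cdot 172 = 426 + \frac{585832}{3} = \frac{587110}{3}$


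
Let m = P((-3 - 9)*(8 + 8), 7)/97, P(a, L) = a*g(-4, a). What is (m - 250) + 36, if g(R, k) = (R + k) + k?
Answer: 554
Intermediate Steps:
g(R, k) = R + 2*k
P(a, L) = a*(-4 + 2*a)
m = 768 (m = (2*((-3 - 9)*(8 + 8))*(-2 + (-3 - 9)*(8 + 8)))/97 = (2*(-12*16)*(-2 - 12*16))*(1/97) = (2*(-192)*(-2 - 192))*(1/97) = (2*(-192)*(-194))*(1/97) = 74496*(1/97) = 768)
(m - 250) + 36 = (768 - 250) + 36 = 518 + 36 = 554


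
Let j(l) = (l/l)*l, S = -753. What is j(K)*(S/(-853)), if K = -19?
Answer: -14307/853 ≈ -16.773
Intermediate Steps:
j(l) = l (j(l) = 1*l = l)
j(K)*(S/(-853)) = -(-14307)/(-853) = -(-14307)*(-1)/853 = -19*753/853 = -14307/853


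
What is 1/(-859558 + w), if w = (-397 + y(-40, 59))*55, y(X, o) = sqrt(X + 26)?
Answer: -881393/776853662799 - 55*I*sqrt(14)/776853662799 ≈ -1.1346e-6 - 2.649e-10*I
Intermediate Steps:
y(X, o) = sqrt(26 + X)
w = -21835 + 55*I*sqrt(14) (w = (-397 + sqrt(26 - 40))*55 = (-397 + sqrt(-14))*55 = (-397 + I*sqrt(14))*55 = -21835 + 55*I*sqrt(14) ≈ -21835.0 + 205.79*I)
1/(-859558 + w) = 1/(-859558 + (-21835 + 55*I*sqrt(14))) = 1/(-881393 + 55*I*sqrt(14))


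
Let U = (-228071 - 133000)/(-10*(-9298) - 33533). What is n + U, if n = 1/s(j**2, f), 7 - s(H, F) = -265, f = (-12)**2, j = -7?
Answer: -98151865/16169584 ≈ -6.0702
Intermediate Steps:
f = 144
s(H, F) = 272 (s(H, F) = 7 - 1*(-265) = 7 + 265 = 272)
n = 1/272 ≈ 0.0036765
U = -361071/59447 (U = -361071/(92980 - 33533) = -361071/59447 ≈ -6.0738)
n + U = 1/272 - 361071/59447 = -98151865/16169584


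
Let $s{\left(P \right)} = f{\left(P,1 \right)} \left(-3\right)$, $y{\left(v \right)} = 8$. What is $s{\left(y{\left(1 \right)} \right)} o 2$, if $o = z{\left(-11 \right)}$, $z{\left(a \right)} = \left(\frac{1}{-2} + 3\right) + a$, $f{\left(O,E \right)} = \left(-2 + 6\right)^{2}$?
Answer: $816$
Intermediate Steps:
$f{\left(O,E \right)} = 16$ ($f{\left(O,E \right)} = 4^{2} = 16$)
$z{\left(a \right)} = \frac{5}{2} + a$ ($z{\left(a \right)} = \left(- \frac{1}{2} + 3\right) + a = \frac{5}{2} + a$)
$o = - \frac{17}{2}$ ($o = \frac{5}{2} - 11 = - \frac{17}{2} \approx -8.5$)
$s{\left(P \right)} = -48$ ($s{\left(P \right)} = 16 \left(-3\right) = -48$)
$s{\left(y{\left(1 \right)} \right)} o 2 = - 48 \left(\left(- \frac{17}{2}\right) 2\right) = \left(-48\right) \left(-17\right) = 816$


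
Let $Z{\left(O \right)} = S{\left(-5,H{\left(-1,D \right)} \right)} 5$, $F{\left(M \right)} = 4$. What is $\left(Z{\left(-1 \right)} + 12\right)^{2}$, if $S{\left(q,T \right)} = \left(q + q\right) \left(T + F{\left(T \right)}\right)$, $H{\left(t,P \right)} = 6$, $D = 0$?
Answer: $238144$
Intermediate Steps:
$S{\left(q,T \right)} = 2 q \left(4 + T\right)$ ($S{\left(q,T \right)} = \left(q + q\right) \left(T + 4\right) = 2 q \left(4 + T\right)$)
$Z{\left(O \right)} = -500$ ($Z{\left(O \right)} = 2 \left(-5\right) \left(4 + 6\right) 5 = 2 \left(-5\right) 10 \cdot 5 = \left(-100\right) 5 = -500$)
$\left(Z{\left(-1 \right)} + 12\right)^{2} = \left(-500 + 12\right)^{2} = \left(-488\right)^{2} = 238144$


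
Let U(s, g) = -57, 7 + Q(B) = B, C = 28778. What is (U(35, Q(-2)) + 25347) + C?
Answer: 54068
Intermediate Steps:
Q(B) = -7 + B
(U(35, Q(-2)) + 25347) + C = (-57 + 25347) + 28778 = 25290 + 28778 = 54068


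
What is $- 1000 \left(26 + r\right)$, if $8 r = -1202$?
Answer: $124250$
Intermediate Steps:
$r = - \frac{601}{4}$ ($r = \frac{1}{8} \left(-1202\right) = - \frac{601}{4} \approx -150.25$)
$- 1000 \left(26 + r\right) = - 1000 \left(26 - \frac{601}{4}\right) = \left(-1000\right) \left(- \frac{497}{4}\right) = 124250$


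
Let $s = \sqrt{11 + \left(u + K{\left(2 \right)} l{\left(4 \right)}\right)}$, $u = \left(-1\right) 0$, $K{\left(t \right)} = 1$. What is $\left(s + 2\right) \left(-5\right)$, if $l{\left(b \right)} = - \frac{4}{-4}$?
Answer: $-10 - 10 \sqrt{3} \approx -27.32$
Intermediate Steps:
$u = 0$
$l{\left(b \right)} = 1$ ($l{\left(b \right)} = \left(-4\right) \left(- \frac{1}{4}\right) = 1$)
$s = 2 \sqrt{3}$ ($s = \sqrt{11 + \left(0 + 1 \cdot 1\right)} = \sqrt{11 + \left(0 + 1\right)} = \sqrt{11 + 1} = \sqrt{12} = 2 \sqrt{3} \approx 3.4641$)
$\left(s + 2\right) \left(-5\right) = \left(2 \sqrt{3} + 2\right) \left(-5\right) = \left(2 + 2 \sqrt{3}\right) \left(-5\right) = -10 - 10 \sqrt{3}$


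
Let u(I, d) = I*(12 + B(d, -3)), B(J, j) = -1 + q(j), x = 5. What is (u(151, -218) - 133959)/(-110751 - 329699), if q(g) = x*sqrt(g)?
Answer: 66149/220225 - 151*I*sqrt(3)/88090 ≈ 0.30037 - 0.002969*I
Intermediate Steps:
q(g) = 5*sqrt(g)
B(J, j) = -1 + 5*sqrt(j)
u(I, d) = I*(11 + 5*I*sqrt(3)) (u(I, d) = I*(12 + (-1 + 5*sqrt(-3))) = I*(12 + (-1 + 5*(I*sqrt(3)))) = I*(12 + (-1 + 5*I*sqrt(3))) = I*(11 + 5*I*sqrt(3)))
(u(151, -218) - 133959)/(-110751 - 329699) = (151*(11 + 5*I*sqrt(3)) - 133959)/(-110751 - 329699) = ((1661 + 755*I*sqrt(3)) - 133959)/(-440450) = (-132298 + 755*I*sqrt(3))*(-1/440450) = 66149/220225 - 151*I*sqrt(3)/88090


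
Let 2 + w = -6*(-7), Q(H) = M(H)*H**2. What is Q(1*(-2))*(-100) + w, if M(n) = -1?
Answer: 440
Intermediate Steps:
Q(H) = -H**2
w = 40 (w = -2 - 6*(-7) = -2 + 42 = 40)
Q(1*(-2))*(-100) + w = -(1*(-2))**2*(-100) + 40 = -1*(-2)**2*(-100) + 40 = -1*4*(-100) + 40 = -4*(-100) + 40 = 400 + 40 = 440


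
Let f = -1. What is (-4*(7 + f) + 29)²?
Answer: 25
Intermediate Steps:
(-4*(7 + f) + 29)² = (-4*(7 - 1) + 29)² = (-4*6 + 29)² = (-24 + 29)² = 5² = 25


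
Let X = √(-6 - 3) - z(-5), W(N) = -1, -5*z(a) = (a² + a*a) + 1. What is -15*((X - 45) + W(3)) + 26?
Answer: 563 - 45*I ≈ 563.0 - 45.0*I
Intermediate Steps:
z(a) = -⅕ - 2*a²/5 (z(a) = -((a² + a*a) + 1)/5 = -((a² + a²) + 1)/5 = -(2*a² + 1)/5 = -(1 + 2*a²)/5 = -⅕ - 2*a²/5)
X = 51/5 + 3*I (X = √(-6 - 3) - (-⅕ - ⅖*(-5)²) = √(-9) - (-⅕ - ⅖*25) = 3*I - (-⅕ - 10) = 3*I - 1*(-51/5) = 3*I + 51/5 = 51/5 + 3*I ≈ 10.2 + 3.0*I)
-15*((X - 45) + W(3)) + 26 = -15*(((51/5 + 3*I) - 45) - 1) + 26 = -15*((-174/5 + 3*I) - 1) + 26 = -15*(-179/5 + 3*I) + 26 = (537 - 45*I) + 26 = 563 - 45*I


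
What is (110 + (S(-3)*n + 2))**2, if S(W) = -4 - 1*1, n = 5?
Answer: 7569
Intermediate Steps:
S(W) = -5 (S(W) = -4 - 1 = -5)
(110 + (S(-3)*n + 2))**2 = (110 + (-5*5 + 2))**2 = (110 + (-25 + 2))**2 = (110 - 23)**2 = 87**2 = 7569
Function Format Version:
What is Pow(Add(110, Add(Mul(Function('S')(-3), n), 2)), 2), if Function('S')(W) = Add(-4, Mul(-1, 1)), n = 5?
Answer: 7569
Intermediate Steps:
Function('S')(W) = -5 (Function('S')(W) = Add(-4, -1) = -5)
Pow(Add(110, Add(Mul(Function('S')(-3), n), 2)), 2) = Pow(Add(110, Add(Mul(-5, 5), 2)), 2) = Pow(Add(110, Add(-25, 2)), 2) = Pow(Add(110, -23), 2) = Pow(87, 2) = 7569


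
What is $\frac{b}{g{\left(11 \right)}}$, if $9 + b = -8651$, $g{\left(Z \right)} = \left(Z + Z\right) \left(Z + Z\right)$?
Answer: $- \frac{2165}{121} \approx -17.893$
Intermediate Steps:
$g{\left(Z \right)} = 4 Z^{2}$ ($g{\left(Z \right)} = 2 Z 2 Z = 4 Z^{2}$)
$b = -8660$ ($b = -9 - 8651 = -8660$)
$\frac{b}{g{\left(11 \right)}} = - \frac{8660}{4 \cdot 11^{2}} = - \frac{8660}{4 \cdot 121} = - \frac{8660}{484} = \left(-8660\right) \frac{1}{484} = - \frac{2165}{121}$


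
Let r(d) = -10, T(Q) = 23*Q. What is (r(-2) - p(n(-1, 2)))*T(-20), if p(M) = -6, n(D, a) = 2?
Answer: 1840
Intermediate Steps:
(r(-2) - p(n(-1, 2)))*T(-20) = (-10 - 1*(-6))*(23*(-20)) = (-10 + 6)*(-460) = -4*(-460) = 1840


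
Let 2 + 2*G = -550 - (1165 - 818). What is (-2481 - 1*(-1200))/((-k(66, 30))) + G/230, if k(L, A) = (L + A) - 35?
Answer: 8761/460 ≈ 19.046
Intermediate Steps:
k(L, A) = -35 + A + L (k(L, A) = (A + L) - 35 = -35 + A + L)
G = -899/2 (G = -1 + (-550 - (1165 - 818))/2 = -1 + (-550 - 1*347)/2 = -1 + (-550 - 347)/2 = -1 + (½)*(-897) = -1 - 897/2 = -899/2 ≈ -449.50)
(-2481 - 1*(-1200))/((-k(66, 30))) + G/230 = (-2481 - 1*(-1200))/((-(-35 + 30 + 66))) - 899/2/230 = (-2481 + 1200)/((-1*61)) - 899/2*1/230 = -1281/(-61) - 899/460 = -1281*(-1/61) - 899/460 = 21 - 899/460 = 8761/460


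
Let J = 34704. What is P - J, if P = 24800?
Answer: -9904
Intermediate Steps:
P - J = 24800 - 1*34704 = 24800 - 34704 = -9904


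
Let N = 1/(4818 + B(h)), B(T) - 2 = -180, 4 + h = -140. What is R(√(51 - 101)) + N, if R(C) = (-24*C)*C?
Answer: 5568001/4640 ≈ 1200.0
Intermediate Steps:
h = -144 (h = -4 - 140 = -144)
B(T) = -178 (B(T) = 2 - 180 = -178)
N = 1/4640 (N = 1/(4818 - 178) = 1/4640 ≈ 0.00021552)
R(C) = -24*C²
R(√(51 - 101)) + N = -24*(√(51 - 101))² + 1/4640 = -24*(√(-50))² + 1/4640 = -24*(5*I*√2)² + 1/4640 = -24*(-50) + 1/4640 = 1200 + 1/4640 = 5568001/4640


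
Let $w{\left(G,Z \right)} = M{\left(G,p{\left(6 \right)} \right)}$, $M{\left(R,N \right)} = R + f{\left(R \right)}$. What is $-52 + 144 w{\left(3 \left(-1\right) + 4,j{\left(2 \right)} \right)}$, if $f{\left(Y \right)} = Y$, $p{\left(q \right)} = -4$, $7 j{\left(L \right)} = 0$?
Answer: $236$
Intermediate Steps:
$j{\left(L \right)} = 0$ ($j{\left(L \right)} = \frac{1}{7} \cdot 0 = 0$)
$M{\left(R,N \right)} = 2 R$ ($M{\left(R,N \right)} = R + R = 2 R$)
$w{\left(G,Z \right)} = 2 G$
$-52 + 144 w{\left(3 \left(-1\right) + 4,j{\left(2 \right)} \right)} = -52 + 144 \cdot 2 \left(3 \left(-1\right) + 4\right) = -52 + 144 \cdot 2 \left(-3 + 4\right) = -52 + 144 \cdot 2 \cdot 1 = -52 + 144 \cdot 2 = -52 + 288 = 236$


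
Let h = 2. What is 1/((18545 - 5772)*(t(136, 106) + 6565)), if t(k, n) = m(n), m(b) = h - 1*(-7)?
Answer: 1/83969702 ≈ 1.1909e-8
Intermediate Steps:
m(b) = 9 (m(b) = 2 - 1*(-7) = 2 + 7 = 9)
t(k, n) = 9
1/((18545 - 5772)*(t(136, 106) + 6565)) = 1/((18545 - 5772)*(9 + 6565)) = 1/(12773*6574) = 1/83969702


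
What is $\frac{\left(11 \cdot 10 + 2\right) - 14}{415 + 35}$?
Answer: $\frac{49}{225} \approx 0.21778$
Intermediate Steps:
$\frac{\left(11 \cdot 10 + 2\right) - 14}{415 + 35} = \frac{\left(110 + 2\right) - 14}{450} = \left(112 - 14\right) \frac{1}{450} = 98 \cdot \frac{1}{450} = \frac{49}{225}$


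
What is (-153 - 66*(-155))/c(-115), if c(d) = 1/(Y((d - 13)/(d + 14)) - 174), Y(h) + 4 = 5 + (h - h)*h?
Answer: -1743321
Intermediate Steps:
Y(h) = 1 (Y(h) = -4 + (5 + (h - h)*h) = -4 + (5 + 0*h) = -4 + (5 + 0) = -4 + 5 = 1)
c(d) = -1/173 (c(d) = 1/(1 - 174) = 1/(-173) = -1/173)
(-153 - 66*(-155))/c(-115) = (-153 - 66*(-155))/(-1/173) = (-153 + 10230)*(-173) = 10077*(-173) = -1743321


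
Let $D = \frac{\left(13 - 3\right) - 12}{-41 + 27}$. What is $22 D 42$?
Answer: $132$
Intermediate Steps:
$D = \frac{1}{7}$ ($D = \frac{\left(13 - 3\right) - 12}{-14} = \left(10 - 12\right) \left(- \frac{1}{14}\right) = \left(-2\right) \left(- \frac{1}{14}\right) = \frac{1}{7} \approx 0.14286$)
$22 D 42 = 22 \cdot \frac{1}{7} \cdot 42 = \frac{22}{7} \cdot 42 = 132$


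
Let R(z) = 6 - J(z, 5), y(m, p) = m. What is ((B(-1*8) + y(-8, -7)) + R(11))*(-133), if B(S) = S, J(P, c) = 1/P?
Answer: 14763/11 ≈ 1342.1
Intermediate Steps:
R(z) = 6 - 1/z
((B(-1*8) + y(-8, -7)) + R(11))*(-133) = ((-1*8 - 8) + (6 - 1/11))*(-133) = ((-8 - 8) + (6 - 1*1/11))*(-133) = (-16 + (6 - 1/11))*(-133) = (-16 + 65/11)*(-133) = -111/11*(-133) = 14763/11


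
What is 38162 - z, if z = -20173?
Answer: 58335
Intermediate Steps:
38162 - z = 38162 - 1*(-20173) = 38162 + 20173 = 58335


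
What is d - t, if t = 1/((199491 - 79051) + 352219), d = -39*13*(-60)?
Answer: 14378286779/472659 ≈ 30420.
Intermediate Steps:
d = 30420 (d = -507*(-60) = 30420)
t = 1/472659 (t = 1/(120440 + 352219) = 1/472659 ≈ 2.1157e-6)
d - t = 30420 - 1*1/472659 = 30420 - 1/472659 = 14378286779/472659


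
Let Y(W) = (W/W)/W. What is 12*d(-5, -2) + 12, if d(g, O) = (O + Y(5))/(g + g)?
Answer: 354/25 ≈ 14.160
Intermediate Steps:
Y(W) = 1/W
d(g, O) = (⅕ + O)/(2*g) (d(g, O) = (O + 1/5)/(g + g) = (O + ⅕)/((2*g)) = (⅕ + O)*(1/(2*g)) = (⅕ + O)/(2*g))
12*d(-5, -2) + 12 = 12*((⅒)*(1 + 5*(-2))/(-5)) + 12 = 12*((⅒)*(-⅕)*(1 - 10)) + 12 = 12*((⅒)*(-⅕)*(-9)) + 12 = 12*(9/50) + 12 = 54/25 + 12 = 354/25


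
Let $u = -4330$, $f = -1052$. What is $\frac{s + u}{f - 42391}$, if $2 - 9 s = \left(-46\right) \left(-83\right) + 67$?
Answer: $\frac{42853}{390987} \approx 0.1096$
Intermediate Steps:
$s = - \frac{3883}{9}$ ($s = \frac{2}{9} - \frac{\left(-46\right) \left(-83\right) + 67}{9} = \frac{2}{9} - \frac{3818 + 67}{9} = \frac{2}{9} - \frac{1295}{3} = - \frac{3883}{9} \approx -431.44$)
$\frac{s + u}{f - 42391} = \frac{- \frac{3883}{9} - 4330}{-1052 - 42391} = - \frac{42853}{9 \left(-43443\right)} = \left(- \frac{42853}{9}\right) \left(- \frac{1}{43443}\right) = \frac{42853}{390987}$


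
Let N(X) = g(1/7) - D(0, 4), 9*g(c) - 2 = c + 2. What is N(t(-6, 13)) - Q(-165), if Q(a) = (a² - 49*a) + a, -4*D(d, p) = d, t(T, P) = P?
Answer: -2214106/63 ≈ -35145.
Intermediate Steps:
D(d, p) = -d/4
g(c) = 4/9 + c/9 (g(c) = 2/9 + (c + 2)/9 = 2/9 + (2 + c)/9 = 2/9 + (2/9 + c/9) = 4/9 + c/9)
N(X) = 29/63 (N(X) = (4/9 + (⅑)/7) - (-1)*0/4 = (4/9 + (⅑)*(⅐)) - 1*0 = (4/9 + 1/63) + 0 = 29/63 + 0 = 29/63)
Q(a) = a² - 48*a
N(t(-6, 13)) - Q(-165) = 29/63 - (-165)*(-48 - 165) = 29/63 - (-165)*(-213) = 29/63 - 1*35145 = 29/63 - 35145 = -2214106/63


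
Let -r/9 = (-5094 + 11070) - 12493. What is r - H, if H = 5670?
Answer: 52983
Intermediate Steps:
r = 58653 (r = -9*((-5094 + 11070) - 12493) = -9*(5976 - 12493) = -9*(-6517) = 58653)
r - H = 58653 - 1*5670 = 58653 - 5670 = 52983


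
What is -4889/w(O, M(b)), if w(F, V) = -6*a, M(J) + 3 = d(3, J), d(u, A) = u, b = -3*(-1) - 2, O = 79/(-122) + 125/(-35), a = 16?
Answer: 4889/96 ≈ 50.927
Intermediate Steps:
O = -3603/854 (O = 79*(-1/122) + 125*(-1/35) = -79/122 - 25/7 = -3603/854 ≈ -4.2190)
b = 1 (b = 3 - 2 = 1)
M(J) = 0 (M(J) = -3 + 3 = 0)
w(F, V) = -96 (w(F, V) = -6*16 = -96)
-4889/w(O, M(b)) = -4889/(-96) = -4889*(-1/96) = 4889/96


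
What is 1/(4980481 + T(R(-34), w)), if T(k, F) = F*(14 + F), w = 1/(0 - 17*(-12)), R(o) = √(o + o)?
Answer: 41616/207267700153 ≈ 2.0078e-7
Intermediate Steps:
R(o) = √2*√o (R(o) = √(2*o) = √2*√o)
w = 1/204 (w = 1/(0 + 204) = 1/204 ≈ 0.0049020)
1/(4980481 + T(R(-34), w)) = 1/(4980481 + (14 + 1/204)/204) = 1/(4980481 + (1/204)*(2857/204)) = 1/(4980481 + 2857/41616) = 1/(207267700153/41616) = 41616/207267700153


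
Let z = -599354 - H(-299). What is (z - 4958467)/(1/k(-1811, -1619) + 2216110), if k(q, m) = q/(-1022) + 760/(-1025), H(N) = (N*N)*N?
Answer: 2285750222029/239241367860 ≈ 9.5542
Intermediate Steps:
H(N) = N³ (H(N) = N²*N = N³)
k(q, m) = -152/205 - q/1022 (k(q, m) = q*(-1/1022) + 760*(-1/1025) = -q/1022 - 152/205 = -152/205 - q/1022)
z = 26131545 (z = -599354 - 1*(-299)³ = -599354 - 1*(-26730899) = -599354 + 26730899 = 26131545)
(z - 4958467)/(1/k(-1811, -1619) + 2216110) = (26131545 - 4958467)/(1/(-152/205 - 1/1022*(-1811)) + 2216110) = 21173078/(1/(-152/205 + 1811/1022) + 2216110) = 21173078/(1/(215911/209510) + 2216110) = 21173078/(209510/215911 + 2216110) = 21173078/(478482735720/215911) = 21173078*(215911/478482735720) = 2285750222029/239241367860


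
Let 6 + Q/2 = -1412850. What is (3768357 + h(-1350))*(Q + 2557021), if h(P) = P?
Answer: -1012160877837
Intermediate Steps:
Q = -2825712 (Q = -12 + 2*(-1412850) = -12 - 2825700 = -2825712)
(3768357 + h(-1350))*(Q + 2557021) = (3768357 - 1350)*(-2825712 + 2557021) = 3767007*(-268691) = -1012160877837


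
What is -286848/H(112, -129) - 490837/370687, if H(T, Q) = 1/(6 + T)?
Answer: -12547037790805/370687 ≈ -3.3848e+7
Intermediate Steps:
-286848/H(112, -129) - 490837/370687 = -286848/(1/(6 + 112)) - 490837/370687 = -286848/(1/118) - 490837*1/370687 = -286848/1/118 - 490837/370687 = -286848*118 - 490837/370687 = -33848064 - 490837/370687 = -12547037790805/370687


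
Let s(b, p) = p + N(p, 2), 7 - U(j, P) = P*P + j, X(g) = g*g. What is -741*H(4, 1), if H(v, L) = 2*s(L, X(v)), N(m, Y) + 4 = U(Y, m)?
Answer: 354198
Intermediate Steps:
X(g) = g**2
U(j, P) = 7 - j - P**2 (U(j, P) = 7 - (P*P + j) = 7 - (P**2 + j) = 7 - (j + P**2) = 7 + (-j - P**2) = 7 - j - P**2)
N(m, Y) = 3 - Y - m**2 (N(m, Y) = -4 + (7 - Y - m**2) = 3 - Y - m**2)
s(b, p) = 1 + p - p**2 (s(b, p) = p + (3 - 1*2 - p**2) = p + (3 - 2 - p**2) = p + (1 - p**2) = 1 + p - p**2)
H(v, L) = 2 - 2*v**4 + 2*v**2 (H(v, L) = 2*(1 + v**2 - (v**2)**2) = 2*(1 + v**2 - v**4) = 2 - 2*v**4 + 2*v**2)
-741*H(4, 1) = -741*(2 - 2*4**4 + 2*4**2) = -741*(2 - 2*256 + 2*16) = -741*(2 - 512 + 32) = -741*(-478) = 354198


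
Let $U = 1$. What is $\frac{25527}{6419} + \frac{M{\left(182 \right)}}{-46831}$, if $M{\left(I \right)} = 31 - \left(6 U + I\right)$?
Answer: $\frac{1196462720}{300608189} \approx 3.9801$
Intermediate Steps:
$M{\left(I \right)} = 25 - I$ ($M{\left(I \right)} = 31 - \left(6 \cdot 1 + I\right) = 31 - \left(6 + I\right) = 25 - I$)
$\frac{25527}{6419} + \frac{M{\left(182 \right)}}{-46831} = \frac{25527}{6419} + \frac{25 - 182}{-46831} = 25527 \cdot \frac{1}{6419} + \left(25 - 182\right) \left(- \frac{1}{46831}\right) = \frac{25527}{6419} - - \frac{157}{46831} = \frac{25527}{6419} + \frac{157}{46831} = \frac{1196462720}{300608189}$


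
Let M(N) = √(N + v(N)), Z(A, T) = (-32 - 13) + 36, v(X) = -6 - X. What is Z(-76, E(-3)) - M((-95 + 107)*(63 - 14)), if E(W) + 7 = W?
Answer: -9 - I*√6 ≈ -9.0 - 2.4495*I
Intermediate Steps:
E(W) = -7 + W
Z(A, T) = -9 (Z(A, T) = -45 + 36 = -9)
M(N) = I*√6 (M(N) = √(N + (-6 - N)) = √(-6) = I*√6)
Z(-76, E(-3)) - M((-95 + 107)*(63 - 14)) = -9 - I*√6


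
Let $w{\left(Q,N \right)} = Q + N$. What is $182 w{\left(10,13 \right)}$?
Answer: $4186$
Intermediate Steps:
$w{\left(Q,N \right)} = N + Q$
$182 w{\left(10,13 \right)} = 182 \left(13 + 10\right) = 182 \cdot 23 = 4186$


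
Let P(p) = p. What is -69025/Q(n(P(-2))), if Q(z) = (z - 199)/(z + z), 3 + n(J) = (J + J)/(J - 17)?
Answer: -3658325/1917 ≈ -1908.4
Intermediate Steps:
n(J) = -3 + 2*J/(-17 + J) (n(J) = -3 + (J + J)/(J - 17) = -3 + (2*J)/(-17 + J) = -3 + 2*J/(-17 + J))
Q(z) = (-199 + z)/(2*z) (Q(z) = (-199 + z)/((2*z)) = (-199 + z)*(1/(2*z)) = (-199 + z)/(2*z))
-69025/Q(n(P(-2))) = -69025*2*(51 - 1*(-2))/((-199 + (51 - 1*(-2))/(-17 - 2))*(-17 - 2)) = -69025*(-2*(51 + 2)/(19*(-199 + (51 + 2)/(-19)))) = -69025*(-106/(19*(-199 - 1/19*53))) = -69025*(-106/(19*(-199 - 53/19))) = -69025/((½)*(-19/53)*(-3834/19)) = -69025/1917/53 = -69025*53/1917 = -3658325/1917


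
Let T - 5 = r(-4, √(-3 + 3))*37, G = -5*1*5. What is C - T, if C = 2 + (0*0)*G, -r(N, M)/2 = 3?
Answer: 219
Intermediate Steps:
r(N, M) = -6 (r(N, M) = -2*3 = -6)
G = -25 (G = -5*5 = -25)
T = -217 (T = 5 - 6*37 = 5 - 222 = -217)
C = 2 (C = 2 + (0*0)*(-25) = 2 + 0*(-25) = 2 + 0 = 2)
C - T = 2 - 1*(-217) = 2 + 217 = 219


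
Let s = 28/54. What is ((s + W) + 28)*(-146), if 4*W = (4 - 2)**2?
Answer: -116362/27 ≈ -4309.7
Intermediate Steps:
W = 1 (W = (4 - 2)**2/4 = (1/4)*2**2 = (1/4)*4 = 1)
s = 14/27 (s = 28*(1/54) = 14/27 ≈ 0.51852)
((s + W) + 28)*(-146) = ((14/27 + 1) + 28)*(-146) = (41/27 + 28)*(-146) = (797/27)*(-146) = -116362/27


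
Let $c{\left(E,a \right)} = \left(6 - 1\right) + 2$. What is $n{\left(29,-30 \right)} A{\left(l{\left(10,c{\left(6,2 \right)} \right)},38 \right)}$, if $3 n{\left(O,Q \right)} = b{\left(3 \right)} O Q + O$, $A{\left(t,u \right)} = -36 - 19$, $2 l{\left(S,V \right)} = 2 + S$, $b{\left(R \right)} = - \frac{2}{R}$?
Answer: $-11165$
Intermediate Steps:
$c{\left(E,a \right)} = 7$ ($c{\left(E,a \right)} = 5 + 2 = 7$)
$l{\left(S,V \right)} = 1 + \frac{S}{2}$ ($l{\left(S,V \right)} = \frac{2 + S}{2} = 1 + \frac{S}{2}$)
$A{\left(t,u \right)} = -55$ ($A{\left(t,u \right)} = -36 - 19 = -55$)
$n{\left(O,Q \right)} = \frac{O}{3} - \frac{2 O Q}{9}$ ($n{\left(O,Q \right)} = \frac{- \frac{2}{3} O Q + O}{3} = \frac{\left(-2\right) \frac{1}{3} O Q + O}{3} = \frac{- \frac{2 O}{3} Q + O}{3} = \frac{- \frac{2 O Q}{3} + O}{3} = \frac{O - \frac{2 O Q}{3}}{3} = \frac{O}{3} - \frac{2 O Q}{9}$)
$n{\left(29,-30 \right)} A{\left(l{\left(10,c{\left(6,2 \right)} \right)},38 \right)} = \frac{1}{9} \cdot 29 \left(3 - -60\right) \left(-55\right) = \frac{1}{9} \cdot 29 \left(3 + 60\right) \left(-55\right) = \frac{1}{9} \cdot 29 \cdot 63 \left(-55\right) = 203 \left(-55\right) = -11165$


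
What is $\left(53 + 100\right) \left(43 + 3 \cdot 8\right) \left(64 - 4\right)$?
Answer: $615060$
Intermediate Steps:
$\left(53 + 100\right) \left(43 + 3 \cdot 8\right) \left(64 - 4\right) = 153 \left(43 + 24\right) 60 = 153 \cdot 67 \cdot 60 = 153 \cdot 4020 = 615060$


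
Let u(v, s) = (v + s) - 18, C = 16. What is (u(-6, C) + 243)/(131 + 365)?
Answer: 235/496 ≈ 0.47379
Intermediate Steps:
u(v, s) = -18 + s + v (u(v, s) = (s + v) - 18 = -18 + s + v)
(u(-6, C) + 243)/(131 + 365) = ((-18 + 16 - 6) + 243)/(131 + 365) = (-8 + 243)/496 = 235*(1/496) = 235/496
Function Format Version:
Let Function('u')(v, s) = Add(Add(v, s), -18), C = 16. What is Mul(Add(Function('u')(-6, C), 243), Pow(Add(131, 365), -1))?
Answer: Rational(235, 496) ≈ 0.47379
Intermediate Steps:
Function('u')(v, s) = Add(-18, s, v) (Function('u')(v, s) = Add(Add(s, v), -18) = Add(-18, s, v))
Mul(Add(Function('u')(-6, C), 243), Pow(Add(131, 365), -1)) = Mul(Add(Add(-18, 16, -6), 243), Pow(Add(131, 365), -1)) = Mul(Add(-8, 243), Pow(496, -1)) = Mul(235, Rational(1, 496)) = Rational(235, 496)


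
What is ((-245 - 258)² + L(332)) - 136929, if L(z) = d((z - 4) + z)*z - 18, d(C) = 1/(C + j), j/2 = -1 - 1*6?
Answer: 37488192/323 ≈ 1.1606e+5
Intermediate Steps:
j = -14 (j = 2*(-1 - 1*6) = 2*(-1 - 6) = 2*(-7) = -14)
d(C) = 1/(-14 + C) (d(C) = 1/(C - 14) = 1/(-14 + C))
L(z) = -18 + z/(-18 + 2*z) (L(z) = z/(-14 + ((z - 4) + z)) - 18 = z/(-14 + ((-4 + z) + z)) - 18 = z/(-14 + (-4 + 2*z)) - 18 = z/(-18 + 2*z) - 18 = -18 + z/(-18 + 2*z))
((-245 - 258)² + L(332)) - 136929 = ((-245 - 258)² + (324 - 35*332)/(2*(-9 + 332))) - 136929 = ((-503)² + (½)*(324 - 11620)/323) - 136929 = (253009 + (½)*(1/323)*(-11296)) - 136929 = (253009 - 5648/323) - 136929 = 81716259/323 - 136929 = 37488192/323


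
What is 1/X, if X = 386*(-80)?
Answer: -1/30880 ≈ -3.2383e-5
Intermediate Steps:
X = -30880
1/X = 1/(-30880) = -1/30880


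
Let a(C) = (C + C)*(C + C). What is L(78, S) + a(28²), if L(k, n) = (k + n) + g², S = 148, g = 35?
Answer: 2460075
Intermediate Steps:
a(C) = 4*C² (a(C) = (2*C)*(2*C) = 4*C²)
L(k, n) = 1225 + k + n (L(k, n) = (k + n) + 35² = (k + n) + 1225 = 1225 + k + n)
L(78, S) + a(28²) = (1225 + 78 + 148) + 4*(28²)² = 1451 + 4*784² = 1451 + 4*614656 = 1451 + 2458624 = 2460075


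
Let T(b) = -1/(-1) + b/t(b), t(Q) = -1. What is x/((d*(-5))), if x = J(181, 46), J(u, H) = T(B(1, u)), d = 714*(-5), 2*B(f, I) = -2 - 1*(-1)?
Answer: 1/11900 ≈ 8.4034e-5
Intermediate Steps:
B(f, I) = -1/2 (B(f, I) = (-2 - 1*(-1))/2 = (-2 + 1)/2 = (1/2)*(-1) = -1/2)
d = -3570
T(b) = 1 - b (T(b) = -1/(-1) + b/(-1) = -1*(-1) + b*(-1) = 1 - b)
J(u, H) = 3/2 (J(u, H) = 1 - 1*(-1/2) = 1 + 1/2 = 3/2)
x = 3/2 ≈ 1.5000
x/((d*(-5))) = 3/(2*((-3570*(-5)))) = (3/2)/17850 = (3/2)*(1/17850) = 1/11900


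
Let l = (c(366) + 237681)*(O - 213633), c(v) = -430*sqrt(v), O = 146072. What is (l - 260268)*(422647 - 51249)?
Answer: -5963993134709982 + 10789568719540*sqrt(366) ≈ -5.7576e+15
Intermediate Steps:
l = -16057966041 + 29051230*sqrt(366) (l = (-430*sqrt(366) + 237681)*(146072 - 213633) = (237681 - 430*sqrt(366))*(-67561) = -16057966041 + 29051230*sqrt(366) ≈ -1.5502e+10)
(l - 260268)*(422647 - 51249) = ((-16057966041 + 29051230*sqrt(366)) - 260268)*(422647 - 51249) = (-16058226309 + 29051230*sqrt(366))*371398 = -5963993134709982 + 10789568719540*sqrt(366)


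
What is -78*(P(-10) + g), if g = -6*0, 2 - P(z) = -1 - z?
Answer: 546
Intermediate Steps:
P(z) = 3 + z (P(z) = 2 - (-1 - z) = 2 + (1 + z) = 3 + z)
g = 0
-78*(P(-10) + g) = -78*((3 - 10) + 0) = -78*(-7 + 0) = -78*(-7) = 546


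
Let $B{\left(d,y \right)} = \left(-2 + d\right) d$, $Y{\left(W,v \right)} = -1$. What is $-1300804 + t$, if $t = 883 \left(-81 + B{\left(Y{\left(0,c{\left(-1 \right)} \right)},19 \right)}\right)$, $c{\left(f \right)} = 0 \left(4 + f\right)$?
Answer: $-1369678$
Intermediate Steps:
$c{\left(f \right)} = 0$
$B{\left(d,y \right)} = d \left(-2 + d\right)$
$t = -68874$ ($t = 883 \left(-81 - \left(-2 - 1\right)\right) = 883 \left(-81 - -3\right) = 883 \left(-81 + 3\right) = 883 \left(-78\right) = -68874$)
$-1300804 + t = -1300804 - 68874 = -1369678$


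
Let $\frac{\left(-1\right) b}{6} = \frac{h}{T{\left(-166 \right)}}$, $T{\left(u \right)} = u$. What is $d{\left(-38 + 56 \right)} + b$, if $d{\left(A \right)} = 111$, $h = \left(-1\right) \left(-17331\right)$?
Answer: $\frac{61206}{83} \approx 737.42$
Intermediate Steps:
$h = 17331$
$b = \frac{51993}{83}$ ($b = - 6 \frac{17331}{-166} = - 6 \cdot 17331 \left(- \frac{1}{166}\right) = \left(-6\right) \left(- \frac{17331}{166}\right) = \frac{51993}{83} \approx 626.42$)
$d{\left(-38 + 56 \right)} + b = 111 + \frac{51993}{83} = \frac{61206}{83}$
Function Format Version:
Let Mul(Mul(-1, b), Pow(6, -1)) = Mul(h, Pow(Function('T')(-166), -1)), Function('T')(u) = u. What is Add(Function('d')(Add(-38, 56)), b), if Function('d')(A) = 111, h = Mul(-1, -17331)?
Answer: Rational(61206, 83) ≈ 737.42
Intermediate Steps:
h = 17331
b = Rational(51993, 83) (b = Mul(-6, Mul(17331, Pow(-166, -1))) = Mul(-6, Mul(17331, Rational(-1, 166))) = Mul(-6, Rational(-17331, 166)) = Rational(51993, 83) ≈ 626.42)
Add(Function('d')(Add(-38, 56)), b) = Add(111, Rational(51993, 83)) = Rational(61206, 83)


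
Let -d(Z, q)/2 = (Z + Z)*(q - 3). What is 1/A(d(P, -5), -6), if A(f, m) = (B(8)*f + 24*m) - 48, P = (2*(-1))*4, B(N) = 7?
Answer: -1/1984 ≈ -0.00050403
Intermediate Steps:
P = -8 (P = -2*4 = -8)
d(Z, q) = -4*Z*(-3 + q) (d(Z, q) = -2*(Z + Z)*(q - 3) = -2*2*Z*(-3 + q) = -4*Z*(-3 + q))
A(f, m) = -48 + 7*f + 24*m (A(f, m) = (7*f + 24*m) - 48 = -48 + 7*f + 24*m)
1/A(d(P, -5), -6) = 1/(-48 + 7*(4*(-8)*(3 - 1*(-5))) + 24*(-6)) = 1/(-48 + 7*(4*(-8)*(3 + 5)) - 144) = 1/(-48 + 7*(4*(-8)*8) - 144) = 1/(-48 + 7*(-256) - 144) = 1/(-48 - 1792 - 144) = 1/(-1984) = -1/1984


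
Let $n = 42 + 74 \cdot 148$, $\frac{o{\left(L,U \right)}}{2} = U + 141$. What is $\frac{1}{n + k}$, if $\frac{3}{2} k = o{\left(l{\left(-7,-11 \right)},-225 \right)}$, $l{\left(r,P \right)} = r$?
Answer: $\frac{1}{10882} \approx 9.1895 \cdot 10^{-5}$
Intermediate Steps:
$o{\left(L,U \right)} = 282 + 2 U$ ($o{\left(L,U \right)} = 2 \left(U + 141\right) = 2 \left(141 + U\right) = 282 + 2 U$)
$k = -112$ ($k = \frac{2 \left(282 + 2 \left(-225\right)\right)}{3} = \frac{2 \left(282 - 450\right)}{3} = \frac{2}{3} \left(-168\right) = -112$)
$n = 10994$ ($n = 42 + 10952 = 10994$)
$\frac{1}{n + k} = \frac{1}{10994 - 112} = \frac{1}{10882}$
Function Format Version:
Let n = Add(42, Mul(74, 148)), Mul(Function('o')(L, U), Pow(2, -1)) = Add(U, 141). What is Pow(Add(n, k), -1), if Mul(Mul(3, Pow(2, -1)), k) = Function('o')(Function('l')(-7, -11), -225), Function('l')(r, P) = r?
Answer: Rational(1, 10882) ≈ 9.1895e-5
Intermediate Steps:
Function('o')(L, U) = Add(282, Mul(2, U)) (Function('o')(L, U) = Mul(2, Add(U, 141)) = Mul(2, Add(141, U)) = Add(282, Mul(2, U)))
k = -112 (k = Mul(Rational(2, 3), Add(282, Mul(2, -225))) = Mul(Rational(2, 3), Add(282, -450)) = Mul(Rational(2, 3), -168) = -112)
n = 10994 (n = Add(42, 10952) = 10994)
Pow(Add(n, k), -1) = Pow(Add(10994, -112), -1) = Pow(10882, -1) = Rational(1, 10882)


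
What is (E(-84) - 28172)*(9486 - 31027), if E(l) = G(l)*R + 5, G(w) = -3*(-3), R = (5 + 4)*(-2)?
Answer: 610234989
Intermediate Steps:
R = -18 (R = 9*(-2) = -18)
G(w) = 9
E(l) = -157 (E(l) = 9*(-18) + 5 = -162 + 5 = -157)
(E(-84) - 28172)*(9486 - 31027) = (-157 - 28172)*(9486 - 31027) = -28329*(-21541) = 610234989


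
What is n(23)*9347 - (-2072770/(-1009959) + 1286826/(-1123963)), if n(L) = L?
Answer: 244036059666464801/1135156547517 ≈ 2.1498e+5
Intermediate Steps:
n(23)*9347 - (-2072770/(-1009959) + 1286826/(-1123963)) = 23*9347 - (-2072770/(-1009959) + 1286826/(-1123963)) = 214981 - (-2072770*(-1/1009959) + 1286826*(-1/1123963)) = 214981 - (2072770/1009959 - 1286826/1123963) = 214981 - 1*1030075287376/1135156547517 = 214981 - 1030075287376/1135156547517 = 244036059666464801/1135156547517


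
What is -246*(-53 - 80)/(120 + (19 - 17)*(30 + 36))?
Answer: 779/6 ≈ 129.83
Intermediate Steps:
-246*(-53 - 80)/(120 + (19 - 17)*(30 + 36)) = -(-32718)/(120 + 2*66) = -(-32718)/(120 + 132) = -(-32718)/252 = -246*(-19/36) = 779/6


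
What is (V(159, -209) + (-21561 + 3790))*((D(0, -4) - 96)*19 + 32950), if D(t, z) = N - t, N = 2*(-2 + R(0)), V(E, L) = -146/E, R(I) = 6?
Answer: -29461113110/53 ≈ -5.5587e+8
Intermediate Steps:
N = 8 (N = 2*(-2 + 6) = 2*4 = 8)
D(t, z) = 8 - t
(V(159, -209) + (-21561 + 3790))*((D(0, -4) - 96)*19 + 32950) = (-146/159 + (-21561 + 3790))*(((8 - 1*0) - 96)*19 + 32950) = (-146*1/159 - 17771)*(((8 + 0) - 96)*19 + 32950) = (-146/159 - 17771)*((8 - 96)*19 + 32950) = -2825735*(-88*19 + 32950)/159 = -2825735*(-1672 + 32950)/159 = -2825735/159*31278 = -29461113110/53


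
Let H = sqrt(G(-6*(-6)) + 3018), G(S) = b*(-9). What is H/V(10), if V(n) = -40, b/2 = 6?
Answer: -sqrt(2910)/40 ≈ -1.3486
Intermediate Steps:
b = 12 (b = 2*6 = 12)
G(S) = -108 (G(S) = 12*(-9) = -108)
H = sqrt(2910) (H = sqrt(-108 + 3018) = sqrt(2910) ≈ 53.944)
H/V(10) = sqrt(2910)/(-40) = sqrt(2910)*(-1/40) = -sqrt(2910)/40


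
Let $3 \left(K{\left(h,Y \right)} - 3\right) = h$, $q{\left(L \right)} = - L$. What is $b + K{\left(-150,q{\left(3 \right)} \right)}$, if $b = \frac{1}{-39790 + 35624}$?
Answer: $- \frac{195803}{4166} \approx -47.0$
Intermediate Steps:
$K{\left(h,Y \right)} = 3 + \frac{h}{3}$
$b = - \frac{1}{4166}$ ($b = \frac{1}{-4166} = - \frac{1}{4166} \approx -0.00024004$)
$b + K{\left(-150,q{\left(3 \right)} \right)} = - \frac{1}{4166} + \left(3 + \frac{1}{3} \left(-150\right)\right) = - \frac{1}{4166} + \left(3 - 50\right) = - \frac{1}{4166} - 47 = - \frac{195803}{4166}$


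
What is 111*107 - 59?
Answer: 11818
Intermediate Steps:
111*107 - 59 = 11877 - 59 = 11818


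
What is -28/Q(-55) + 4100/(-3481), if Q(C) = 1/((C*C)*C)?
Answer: 16216234400/3481 ≈ 4.6585e+6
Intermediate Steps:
Q(C) = C⁻³ (Q(C) = 1/(C²*C) = 1/(C³) = C⁻³)
-28/Q(-55) + 4100/(-3481) = -28/((-55)⁻³) + 4100/(-3481) = -28/(-1/166375) + 4100*(-1/3481) = -28*(-166375) - 4100/3481 = 4658500 - 4100/3481 = 16216234400/3481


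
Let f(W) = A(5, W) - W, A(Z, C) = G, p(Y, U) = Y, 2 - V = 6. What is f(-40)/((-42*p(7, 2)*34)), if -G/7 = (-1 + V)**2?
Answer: 45/3332 ≈ 0.013505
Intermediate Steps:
V = -4 (V = 2 - 1*6 = 2 - 6 = -4)
G = -175 (G = -7*(-1 - 4)**2 = -7*(-5)**2 = -7*25 = -175)
A(Z, C) = -175
f(W) = -175 - W
f(-40)/((-42*p(7, 2)*34)) = (-175 - 1*(-40))/((-42*7*34)) = (-175 + 40)/((-294*34)) = -135/(-9996) = -135*(-1/9996) = 45/3332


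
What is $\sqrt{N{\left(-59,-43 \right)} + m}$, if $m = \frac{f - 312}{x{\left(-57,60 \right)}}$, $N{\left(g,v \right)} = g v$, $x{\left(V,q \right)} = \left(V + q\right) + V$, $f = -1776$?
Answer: $\frac{\sqrt{23181}}{3} \approx 50.751$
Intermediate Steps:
$x{\left(V,q \right)} = q + 2 V$
$m = \frac{116}{3}$ ($m = \frac{-1776 - 312}{60 + 2 \left(-57\right)} = - \frac{2088}{60 - 114} = - \frac{2088}{-54} = \left(-2088\right) \left(- \frac{1}{54}\right) = \frac{116}{3} \approx 38.667$)
$\sqrt{N{\left(-59,-43 \right)} + m} = \sqrt{\left(-59\right) \left(-43\right) + \frac{116}{3}} = \sqrt{2537 + \frac{116}{3}} = \sqrt{\frac{7727}{3}} = \frac{\sqrt{23181}}{3}$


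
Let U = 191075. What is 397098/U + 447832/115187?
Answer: 131310026726/22009356025 ≈ 5.9661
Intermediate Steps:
397098/U + 447832/115187 = 397098/191075 + 447832/115187 = 131310026726/22009356025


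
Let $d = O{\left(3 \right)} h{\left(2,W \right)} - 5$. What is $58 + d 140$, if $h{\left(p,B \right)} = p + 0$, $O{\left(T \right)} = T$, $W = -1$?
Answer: $198$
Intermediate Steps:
$h{\left(p,B \right)} = p$
$d = 1$ ($d = 3 \cdot 2 - 5 = 6 - 5 = 1$)
$58 + d 140 = 58 + 1 \cdot 140 = 58 + 140 = 198$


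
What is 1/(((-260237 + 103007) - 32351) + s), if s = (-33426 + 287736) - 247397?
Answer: -1/182668 ≈ -5.4744e-6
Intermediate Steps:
s = 6913 (s = 254310 - 247397 = 6913)
1/(((-260237 + 103007) - 32351) + s) = 1/(((-260237 + 103007) - 32351) + 6913) = 1/((-157230 - 32351) + 6913) = 1/(-189581 + 6913) = 1/(-182668) = -1/182668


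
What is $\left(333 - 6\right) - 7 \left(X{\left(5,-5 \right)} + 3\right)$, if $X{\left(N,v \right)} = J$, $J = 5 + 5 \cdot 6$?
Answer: $61$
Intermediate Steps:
$J = 35$ ($J = 5 + 30 = 35$)
$X{\left(N,v \right)} = 35$
$\left(333 - 6\right) - 7 \left(X{\left(5,-5 \right)} + 3\right) = \left(333 - 6\right) - 7 \left(35 + 3\right) = 327 - 266 = 61$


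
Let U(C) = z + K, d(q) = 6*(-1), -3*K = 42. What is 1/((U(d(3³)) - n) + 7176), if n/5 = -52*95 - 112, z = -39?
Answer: 1/32383 ≈ 3.0880e-5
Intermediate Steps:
K = -14 (K = -⅓*42 = -14)
d(q) = -6
n = -25260 (n = 5*(-52*95 - 112) = 5*(-4940 - 112) = 5*(-5052) = -25260)
U(C) = -53 (U(C) = -39 - 14 = -53)
1/((U(d(3³)) - n) + 7176) = 1/((-53 - 1*(-25260)) + 7176) = 1/((-53 + 25260) + 7176) = 1/(25207 + 7176) = 1/32383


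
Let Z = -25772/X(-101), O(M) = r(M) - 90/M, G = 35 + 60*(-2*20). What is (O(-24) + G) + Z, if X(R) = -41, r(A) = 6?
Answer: -283173/164 ≈ -1726.7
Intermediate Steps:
G = -2365 (G = 35 + 60*(-40) = 35 - 2400 = -2365)
O(M) = 6 - 90/M
Z = 25772/41 (Z = -25772/(-41) = -25772*(-1/41) = 25772/41 ≈ 628.58)
(O(-24) + G) + Z = ((6 - 90/(-24)) - 2365) + 25772/41 = ((6 - 90*(-1/24)) - 2365) + 25772/41 = ((6 + 15/4) - 2365) + 25772/41 = (39/4 - 2365) + 25772/41 = -9421/4 + 25772/41 = -283173/164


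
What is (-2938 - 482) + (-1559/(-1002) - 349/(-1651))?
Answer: -5654789233/1654302 ≈ -3418.2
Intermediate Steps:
(-2938 - 482) + (-1559/(-1002) - 349/(-1651)) = -3420 + (-1559*(-1/1002) - 349*(-1/1651)) = -3420 + (1559/1002 + 349/1651) = -3420 + 2923607/1654302 = -5654789233/1654302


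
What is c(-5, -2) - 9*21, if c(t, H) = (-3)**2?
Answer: -180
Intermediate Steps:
c(t, H) = 9
c(-5, -2) - 9*21 = 9 - 9*21 = 9 - 189 = -180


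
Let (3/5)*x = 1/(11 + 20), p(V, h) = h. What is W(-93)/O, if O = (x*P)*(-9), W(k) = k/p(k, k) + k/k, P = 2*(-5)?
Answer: 31/75 ≈ 0.41333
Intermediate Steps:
P = -10
x = 5/93 (x = 5/(3*(11 + 20)) = (5/3)/31 = (5/3)*(1/31) = 5/93 ≈ 0.053763)
W(k) = 2 (W(k) = k/k + k/k = 1 + 1 = 2)
O = 150/31 (O = ((5/93)*(-10))*(-9) = -50/93*(-9) = 150/31 ≈ 4.8387)
W(-93)/O = 2/(150/31) = 2*(31/150) = 31/75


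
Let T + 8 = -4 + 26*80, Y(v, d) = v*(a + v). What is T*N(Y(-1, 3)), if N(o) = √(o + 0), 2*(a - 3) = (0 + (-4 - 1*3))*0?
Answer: 2068*I*√2 ≈ 2924.6*I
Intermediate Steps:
a = 3 (a = 3 + ((0 + (-4 - 1*3))*0)/2 = 3 + ((0 + (-4 - 3))*0)/2 = 3 + ((0 - 7)*0)/2 = 3 + (-7*0)/2 = 3 + (½)*0 = 3 + 0 = 3)
Y(v, d) = v*(3 + v)
N(o) = √o
T = 2068 (T = -8 + (-4 + 26*80) = -8 + (-4 + 2080) = -8 + 2076 = 2068)
T*N(Y(-1, 3)) = 2068*√(-(3 - 1)) = 2068*√(-1*2) = 2068*√(-2) = 2068*(I*√2) = 2068*I*√2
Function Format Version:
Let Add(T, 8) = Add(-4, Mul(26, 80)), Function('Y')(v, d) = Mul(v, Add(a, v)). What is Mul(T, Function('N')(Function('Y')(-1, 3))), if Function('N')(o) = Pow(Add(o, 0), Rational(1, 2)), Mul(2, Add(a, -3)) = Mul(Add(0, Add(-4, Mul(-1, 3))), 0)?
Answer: Mul(2068, I, Pow(2, Rational(1, 2))) ≈ Mul(2924.6, I)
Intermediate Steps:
a = 3 (a = Add(3, Mul(Rational(1, 2), Mul(Add(0, Add(-4, Mul(-1, 3))), 0))) = Add(3, Mul(Rational(1, 2), Mul(Add(0, Add(-4, -3)), 0))) = Add(3, Mul(Rational(1, 2), Mul(Add(0, -7), 0))) = Add(3, Mul(Rational(1, 2), Mul(-7, 0))) = Add(3, Mul(Rational(1, 2), 0)) = Add(3, 0) = 3)
Function('Y')(v, d) = Mul(v, Add(3, v))
Function('N')(o) = Pow(o, Rational(1, 2))
T = 2068 (T = Add(-8, Add(-4, Mul(26, 80))) = Add(-8, Add(-4, 2080)) = Add(-8, 2076) = 2068)
Mul(T, Function('N')(Function('Y')(-1, 3))) = Mul(2068, Pow(Mul(-1, Add(3, -1)), Rational(1, 2))) = Mul(2068, Pow(Mul(-1, 2), Rational(1, 2))) = Mul(2068, Pow(-2, Rational(1, 2))) = Mul(2068, Mul(I, Pow(2, Rational(1, 2)))) = Mul(2068, I, Pow(2, Rational(1, 2)))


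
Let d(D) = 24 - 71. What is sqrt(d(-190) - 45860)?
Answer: I*sqrt(45907) ≈ 214.26*I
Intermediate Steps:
d(D) = -47
sqrt(d(-190) - 45860) = sqrt(-47 - 45860) = sqrt(-45907) = I*sqrt(45907)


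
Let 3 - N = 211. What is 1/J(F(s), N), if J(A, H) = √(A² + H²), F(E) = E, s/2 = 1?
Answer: √10817/21634 ≈ 0.0048075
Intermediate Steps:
N = -208 (N = 3 - 1*211 = 3 - 211 = -208)
s = 2 (s = 2*1 = 2)
1/J(F(s), N) = 1/(√(2² + (-208)²)) = 1/(√(4 + 43264)) = 1/(√43268) = 1/(2*√10817) = √10817/21634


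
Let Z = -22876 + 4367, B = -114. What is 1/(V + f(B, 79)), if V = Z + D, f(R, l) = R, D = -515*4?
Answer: -1/20683 ≈ -4.8349e-5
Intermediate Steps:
D = -2060
Z = -18509
V = -20569 (V = -18509 - 2060 = -20569)
1/(V + f(B, 79)) = 1/(-20569 - 114) = 1/(-20683) = -1/20683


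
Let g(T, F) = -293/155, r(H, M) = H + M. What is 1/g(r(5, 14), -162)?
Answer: -155/293 ≈ -0.52901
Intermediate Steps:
g(T, F) = -293/155 (g(T, F) = -293*1/155 = -293/155)
1/g(r(5, 14), -162) = 1/(-293/155) = -155/293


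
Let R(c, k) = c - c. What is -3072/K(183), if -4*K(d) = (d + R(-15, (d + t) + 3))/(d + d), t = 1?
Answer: 24576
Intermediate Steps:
R(c, k) = 0
K(d) = -⅛ (K(d) = -(d + 0)/(4*(d + d)) = -d/(4*(2*d)) = -d*1/(2*d)/4 = -¼*½ = -⅛)
-3072/K(183) = -3072/(-⅛) = -3072*(-8) = 24576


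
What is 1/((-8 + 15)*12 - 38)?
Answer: 1/46 ≈ 0.021739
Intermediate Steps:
1/((-8 + 15)*12 - 38) = 1/(7*12 - 38) = 1/(84 - 38) = 1/46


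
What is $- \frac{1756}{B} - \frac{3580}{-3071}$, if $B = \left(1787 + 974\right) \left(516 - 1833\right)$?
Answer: $\frac{29665424}{25437093} \approx 1.1662$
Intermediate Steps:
$B = -3636237$ ($B = 2761 \left(-1317\right) = -3636237$)
$- \frac{1756}{B} - \frac{3580}{-3071} = - \frac{1756}{-3636237} - \frac{3580}{-3071} = \left(-1756\right) \left(- \frac{1}{3636237}\right) - - \frac{3580}{3071} = \frac{4}{8283} + \frac{3580}{3071} = \frac{29665424}{25437093}$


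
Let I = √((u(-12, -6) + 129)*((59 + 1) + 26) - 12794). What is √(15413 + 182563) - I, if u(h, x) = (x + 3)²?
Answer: 2*√49494 - I*√926 ≈ 444.94 - 30.43*I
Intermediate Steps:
u(h, x) = (3 + x)²
I = I*√926 (I = √(((3 - 6)² + 129)*((59 + 1) + 26) - 12794) = √(((-3)² + 129)*(60 + 26) - 12794) = √((9 + 129)*86 - 12794) = √(138*86 - 12794) = √(11868 - 12794) = √(-926) = I*√926 ≈ 30.43*I)
√(15413 + 182563) - I = √(15413 + 182563) - I*√926 = √197976 - I*√926 = 2*√49494 - I*√926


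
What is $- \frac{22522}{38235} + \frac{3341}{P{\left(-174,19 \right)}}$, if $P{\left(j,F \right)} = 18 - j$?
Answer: $\frac{41139637}{2447040} \approx 16.812$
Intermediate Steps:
$- \frac{22522}{38235} + \frac{3341}{P{\left(-174,19 \right)}} = - \frac{22522}{38235} + \frac{3341}{18 - -174} = \left(-22522\right) \frac{1}{38235} + \frac{3341}{18 + 174} = - \frac{22522}{38235} + \frac{3341}{192} = \frac{41139637}{2447040}$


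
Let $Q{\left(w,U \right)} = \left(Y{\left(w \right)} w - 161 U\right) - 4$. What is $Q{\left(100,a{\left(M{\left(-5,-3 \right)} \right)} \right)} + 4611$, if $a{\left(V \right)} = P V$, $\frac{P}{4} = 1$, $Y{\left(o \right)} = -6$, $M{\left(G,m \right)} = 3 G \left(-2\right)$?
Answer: $-15313$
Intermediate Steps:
$M{\left(G,m \right)} = - 6 G$
$P = 4$ ($P = 4 \cdot 1 = 4$)
$a{\left(V \right)} = 4 V$
$Q{\left(w,U \right)} = -4 - 161 U - 6 w$ ($Q{\left(w,U \right)} = \left(- 6 w - 161 U\right) - 4 = \left(- 161 U - 6 w\right) - 4 = -4 - 161 U - 6 w$)
$Q{\left(100,a{\left(M{\left(-5,-3 \right)} \right)} \right)} + 4611 = \left(-4 - 161 \cdot 4 \left(\left(-6\right) \left(-5\right)\right) - 600\right) + 4611 = \left(-4 - 161 \cdot 4 \cdot 30 - 600\right) + 4611 = \left(-4 - 19320 - 600\right) + 4611 = -19924 + 4611 = -15313$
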